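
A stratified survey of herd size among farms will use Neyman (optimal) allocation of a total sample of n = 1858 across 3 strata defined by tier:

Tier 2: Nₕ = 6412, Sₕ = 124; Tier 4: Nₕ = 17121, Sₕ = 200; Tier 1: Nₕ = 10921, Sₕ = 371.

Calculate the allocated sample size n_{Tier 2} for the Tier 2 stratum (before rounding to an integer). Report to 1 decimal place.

Neyman allocation: nₕ = n·NₕSₕ / Σⱼ NⱼSⱼ.
Σ NⱼSⱼ = 6412·124 + 17121·200 + 10921·371 = 8.270979 × 10^6.
n_{Tier 2} = 1858·6412·124 / (8.270979 × 10^6) = 178.6.

178.6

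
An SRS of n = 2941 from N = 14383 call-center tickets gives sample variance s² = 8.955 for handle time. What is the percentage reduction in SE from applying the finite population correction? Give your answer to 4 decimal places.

f = n/N = 2941/14383 = 0.20447751.
SE_no-fpc = √(s²/n) = 0.055180456; SE_fpc = √((1−f)s²/n) = 0.049216589.
Ratio = √(1−f) = 0.89192068. Reduction = 100·(1 − 0.89192068) = 10.8079%.

10.8079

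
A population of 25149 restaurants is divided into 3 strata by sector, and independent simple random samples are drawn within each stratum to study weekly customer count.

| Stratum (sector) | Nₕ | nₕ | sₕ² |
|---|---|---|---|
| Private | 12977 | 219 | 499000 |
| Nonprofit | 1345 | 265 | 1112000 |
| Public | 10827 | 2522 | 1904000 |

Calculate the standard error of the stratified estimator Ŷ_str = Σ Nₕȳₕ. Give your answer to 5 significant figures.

Var(Ŷ_str) = Σₕ Nₕ²(1 − fₕ)sₕ²/nₕ.
Private: 12977²·(1 − 219/12977)·499000/219 = 3.7723618 × 10^11.
Nonprofit: 1345²·(1 − 265/1345)·1112000/265 = 6.0954385 × 10^9.
Public: 10827²·(1 − 2522/10827)·1904000/2522 = 6.7884346 × 10^10.
Sum = 4.5121596 × 10^11.
SE = √(4.5121596 × 10^11) = 671730.

671730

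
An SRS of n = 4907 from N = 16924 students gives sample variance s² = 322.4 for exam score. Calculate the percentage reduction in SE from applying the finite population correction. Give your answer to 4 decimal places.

15.7351

f = n/N = 4907/16924 = 0.28994328.
SE_no-fpc = √(s²/n) = 0.25632413; SE_fpc = √((1−f)s²/n) = 0.21599118.
Ratio = √(1−f) = 0.84264864. Reduction = 100·(1 − 0.84264864) = 15.7351%.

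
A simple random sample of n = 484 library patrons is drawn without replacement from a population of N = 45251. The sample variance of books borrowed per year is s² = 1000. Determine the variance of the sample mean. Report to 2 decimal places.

2.04

Under SRS without replacement, Var(ȳ) = (1 − f)·s²/n with f = n/N = 484/45251 = 0.01069590.
Var(ȳ) = (1 − 0.01069590)·1000/484 = 0.98930410·2.0661157 = 2.0440167.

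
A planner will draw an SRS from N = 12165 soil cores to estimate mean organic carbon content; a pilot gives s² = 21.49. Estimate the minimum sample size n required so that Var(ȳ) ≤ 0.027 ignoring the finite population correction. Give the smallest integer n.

Without fpc, n₀ = s²/D = 21.49/0.027 = 795.9259.
Rounding up, n = 796.

796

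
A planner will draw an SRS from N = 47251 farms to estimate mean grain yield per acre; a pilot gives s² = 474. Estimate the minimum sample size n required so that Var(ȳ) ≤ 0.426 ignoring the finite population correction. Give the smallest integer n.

1113

Without fpc, n₀ = s²/D = 474/0.426 = 1112.6761.
Rounding up, n = 1113.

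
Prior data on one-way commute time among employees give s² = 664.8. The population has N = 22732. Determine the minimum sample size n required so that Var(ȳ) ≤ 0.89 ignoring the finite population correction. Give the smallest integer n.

Without fpc, n₀ = s²/D = 664.8/0.89 = 746.9663.
Rounding up, n = 747.

747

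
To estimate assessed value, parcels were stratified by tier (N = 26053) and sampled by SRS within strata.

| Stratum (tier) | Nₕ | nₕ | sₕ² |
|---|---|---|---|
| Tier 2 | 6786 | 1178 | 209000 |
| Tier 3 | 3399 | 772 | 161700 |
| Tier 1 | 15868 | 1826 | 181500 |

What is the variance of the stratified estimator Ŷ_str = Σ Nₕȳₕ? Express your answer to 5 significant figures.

Var(Ŷ_str) = Σₕ Nₕ²(1 − fₕ)sₕ²/nₕ.
Tier 2: 6786²·(1 − 1178/6786)·209000/1178 = 6.7518511 × 10^9.
Tier 3: 3399²·(1 − 772/3399)·161700/772 = 1.8702685 × 10^9.
Tier 1: 15868²·(1 − 1826/15868)·181500/1826 = 2.2147618 × 10^10.
Sum = 3.0769738 × 10^10.

3.0770 × 10^10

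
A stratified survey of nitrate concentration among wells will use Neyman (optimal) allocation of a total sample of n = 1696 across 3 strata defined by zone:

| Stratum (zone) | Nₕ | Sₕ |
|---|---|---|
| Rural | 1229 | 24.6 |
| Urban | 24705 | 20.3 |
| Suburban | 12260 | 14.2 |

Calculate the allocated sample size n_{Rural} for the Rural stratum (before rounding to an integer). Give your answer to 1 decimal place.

Neyman allocation: nₕ = n·NₕSₕ / Σⱼ NⱼSⱼ.
Σ NⱼSⱼ = 1229·24.6 + 24705·20.3 + 12260·14.2 = 705836.9.
n_{Rural} = 1696·1229·24.6 / 705836.9 = 72.6.

72.6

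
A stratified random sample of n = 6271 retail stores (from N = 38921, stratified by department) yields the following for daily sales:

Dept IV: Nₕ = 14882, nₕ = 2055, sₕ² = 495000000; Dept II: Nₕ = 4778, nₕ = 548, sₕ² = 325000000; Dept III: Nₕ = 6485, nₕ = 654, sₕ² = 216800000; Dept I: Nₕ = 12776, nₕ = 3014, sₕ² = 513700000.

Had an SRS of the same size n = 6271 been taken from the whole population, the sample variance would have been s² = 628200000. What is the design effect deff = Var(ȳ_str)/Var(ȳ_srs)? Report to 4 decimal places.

Var(ȳ_str) = Σ Wₕ²(1−fₕ)sₕ²/nₕ with Wₕ = Nₕ/38921:
  Dept IV: (14882/38921)²·(1−2055/14882)·495000000/2055 = 30353.71
  Dept II: (4778/38921)²·(1−548/4778)·325000000/548 = 7912.6387
  Dept III: (6485/38921)²·(1−654/6485)·216800000/654 = 8274.9727
  Dept I: (12776/38921)²·(1−3014/12776)·513700000/3014 = 14032.403
  → Var(ȳ_str) = 60573.724.
Var(ȳ_srs) = (1 − 6271/38921)·628200000/6271 = 84035.024.
deff = 60573.724 / 84035.024 = 0.7208.

0.7208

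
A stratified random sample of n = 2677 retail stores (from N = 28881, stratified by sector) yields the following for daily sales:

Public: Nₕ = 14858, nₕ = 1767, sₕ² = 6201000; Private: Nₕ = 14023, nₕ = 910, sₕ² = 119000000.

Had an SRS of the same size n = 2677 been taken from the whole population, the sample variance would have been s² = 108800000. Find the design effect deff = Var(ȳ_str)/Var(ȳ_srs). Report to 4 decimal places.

0.8040

Var(ȳ_str) = Σ Wₕ²(1−fₕ)sₕ²/nₕ with Wₕ = Nₕ/28881:
  Public: (14858/28881)²·(1−1767/14858)·6201000/1767 = 818.34024
  Private: (14023/28881)²·(1−910/14023)·119000000/910 = 28828.637
  → Var(ȳ_str) = 29646.977.
Var(ȳ_srs) = (1 − 2677/28881)·108800000/2677 = 36875.328.
deff = 29646.977 / 36875.328 = 0.8040.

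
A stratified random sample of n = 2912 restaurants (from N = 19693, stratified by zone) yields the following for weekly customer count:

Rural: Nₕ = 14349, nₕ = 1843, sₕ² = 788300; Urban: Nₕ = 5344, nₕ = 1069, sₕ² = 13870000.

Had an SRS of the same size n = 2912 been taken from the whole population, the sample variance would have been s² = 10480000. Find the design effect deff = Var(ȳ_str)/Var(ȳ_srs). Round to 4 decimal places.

Var(ȳ_str) = Σ Wₕ²(1−fₕ)sₕ²/nₕ with Wₕ = Nₕ/19693:
  Rural: (14349/19693)²·(1−1843/14349)·788300/1843 = 197.91672
  Urban: (5344/19693)²·(1−1069/5344)·13870000/1069 = 764.32412
  → Var(ȳ_str) = 962.24084.
Var(ȳ_srs) = (1 − 2912/19693)·10480000/2912 = 3066.7323.
deff = 962.24084 / 3066.7323 = 0.3138.

0.3138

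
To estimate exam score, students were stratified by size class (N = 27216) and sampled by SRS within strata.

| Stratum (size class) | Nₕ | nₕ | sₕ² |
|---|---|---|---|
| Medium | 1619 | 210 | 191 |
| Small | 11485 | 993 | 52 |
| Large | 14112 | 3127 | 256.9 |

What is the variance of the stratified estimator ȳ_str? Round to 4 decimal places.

0.0285

Var(ȳ_str) = Σₕ Wₕ²(1 − fₕ)sₕ²/nₕ with Wₕ = Nₕ/N, N = 27216.
Medium: Wₕ = 0.05948707; term = 0.05948707²·(1 − 0.12970970)·191/210 = 0.0028010659.
Small: Wₕ = 0.42199442; term = 0.42199442²·(1 − 0.08646060)·52/993 = 0.0085191209.
Large: Wₕ = 0.51851852; term = 0.51851852²·(1 − 0.22158447)·256.9/3127 = 0.017193974.
Sum = 0.028514161.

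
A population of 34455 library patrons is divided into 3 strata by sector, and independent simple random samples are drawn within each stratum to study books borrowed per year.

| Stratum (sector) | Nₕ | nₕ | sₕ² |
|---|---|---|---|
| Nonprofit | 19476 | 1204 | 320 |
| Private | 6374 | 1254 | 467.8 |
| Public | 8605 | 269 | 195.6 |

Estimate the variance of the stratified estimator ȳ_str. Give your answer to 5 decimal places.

Var(ȳ_str) = Σₕ Wₕ²(1 − fₕ)sₕ²/nₕ with Wₕ = Nₕ/N, N = 34455.
Nonprofit: Wₕ = 0.56525903; term = 0.56525903²·(1 − 0.06181968)·320/1204 = 0.079671838.
Private: Wₕ = 0.18499492; term = 0.18499492²·(1 − 0.19673674)·467.8/1254 = 0.010255107.
Public: Wₕ = 0.24974605; term = 0.24974605²·(1 − 0.03126089)·195.6/269 = 0.043936013.
Sum = 0.13386296.

0.13386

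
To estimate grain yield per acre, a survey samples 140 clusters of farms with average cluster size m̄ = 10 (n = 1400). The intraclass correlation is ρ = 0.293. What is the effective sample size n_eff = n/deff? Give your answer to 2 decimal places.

deff = 1 + (10 − 1)·0.293 = 1 + 2.637 = 3.637.
n_eff = 1400 / 3.637 = 384.93.

384.93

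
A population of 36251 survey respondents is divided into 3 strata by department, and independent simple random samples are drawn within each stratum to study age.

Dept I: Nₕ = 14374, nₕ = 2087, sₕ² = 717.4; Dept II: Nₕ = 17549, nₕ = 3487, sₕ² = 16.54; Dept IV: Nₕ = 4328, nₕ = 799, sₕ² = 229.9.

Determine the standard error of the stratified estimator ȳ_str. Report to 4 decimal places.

Var(ȳ_str) = Σₕ Wₕ²(1 − fₕ)sₕ²/nₕ with Wₕ = Nₕ/N, N = 36251.
Dept I: Wₕ = 0.39651320; term = 0.39651320²·(1 − 0.14519271)·717.4/2087 = 0.046197922.
Dept II: Wₕ = 0.48409699; term = 0.48409699²·(1 − 0.19870078)·16.54/3487 = 8.9072377 × 10^-4.
Dept IV: Wₕ = 0.11938981; term = 0.11938981²·(1 − 0.18461183)·229.9/799 = 0.0033441914.
Sum = 0.050432837.
SE = √(0.050432837) = 0.2246.

0.2246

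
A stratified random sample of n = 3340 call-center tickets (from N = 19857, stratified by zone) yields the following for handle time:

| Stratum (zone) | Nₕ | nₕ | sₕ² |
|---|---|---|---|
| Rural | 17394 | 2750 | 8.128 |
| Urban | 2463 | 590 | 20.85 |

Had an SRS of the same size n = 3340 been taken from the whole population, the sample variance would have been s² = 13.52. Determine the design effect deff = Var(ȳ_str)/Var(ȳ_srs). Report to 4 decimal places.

0.6899

Var(ȳ_str) = Σ Wₕ²(1−fₕ)sₕ²/nₕ with Wₕ = Nₕ/19857:
  Rural: (17394/19857)²·(1−2750/17394)·8.128/2750 = 0.0019093384
  Urban: (2463/19857)²·(1−590/2463)·20.85/590 = 4.1345568 × 10^-4
  → Var(ȳ_str) = 0.0023227941.
Var(ȳ_srs) = (1 − 3340/19857)·13.52/3340 = 0.003367036.
deff = 0.0023227941 / 0.003367036 = 0.6899.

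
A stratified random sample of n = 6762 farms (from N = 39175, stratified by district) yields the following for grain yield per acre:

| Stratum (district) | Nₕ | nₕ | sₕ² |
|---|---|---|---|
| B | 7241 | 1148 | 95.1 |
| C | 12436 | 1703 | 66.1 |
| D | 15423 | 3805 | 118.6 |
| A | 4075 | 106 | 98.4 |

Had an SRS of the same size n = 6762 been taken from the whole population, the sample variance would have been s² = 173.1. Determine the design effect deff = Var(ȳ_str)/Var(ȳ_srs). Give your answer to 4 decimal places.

Var(ȳ_str) = Σ Wₕ²(1−fₕ)sₕ²/nₕ with Wₕ = Nₕ/39175:
  B: (7241/39175)²·(1−1148/7241)·95.1/1148 = 0.0023814987
  C: (12436/39175)²·(1−1703/12436)·66.1/1703 = 0.0033757529
  D: (15423/39175)²·(1−3805/15423)·118.6/3805 = 0.003639253
  A: (4075/39175)²·(1−106/4075)·98.4/106 = 0.0097831775
  → Var(ȳ_str) = 0.019179682.
Var(ȳ_srs) = (1 − 6762/39175)·173.1/6762 = 0.021180301.
deff = 0.019179682 / 0.021180301 = 0.9055.

0.9055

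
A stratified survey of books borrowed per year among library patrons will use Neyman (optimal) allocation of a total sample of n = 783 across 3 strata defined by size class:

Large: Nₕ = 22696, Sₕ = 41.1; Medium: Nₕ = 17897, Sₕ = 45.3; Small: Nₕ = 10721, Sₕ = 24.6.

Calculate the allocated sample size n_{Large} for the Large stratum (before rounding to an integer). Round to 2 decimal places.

Neyman allocation: nₕ = n·NₕSₕ / Σⱼ NⱼSⱼ.
Σ NⱼSⱼ = 22696·41.1 + 17897·45.3 + 10721·24.6 = 2.0072763 × 10^6.
n_{Large} = 783·22696·41.1 / (2.0072763 × 10^6) = 363.87.

363.87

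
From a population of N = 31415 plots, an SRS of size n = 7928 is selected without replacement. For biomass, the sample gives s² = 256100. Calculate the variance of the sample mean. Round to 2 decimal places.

Under SRS without replacement, Var(ȳ) = (1 − f)·s²/n with f = n/N = 7928/31415 = 0.25236352.
Var(ȳ) = (1 − 0.25236352)·256100/7928 = 0.74763648·32.303229 = 24.151072.

24.15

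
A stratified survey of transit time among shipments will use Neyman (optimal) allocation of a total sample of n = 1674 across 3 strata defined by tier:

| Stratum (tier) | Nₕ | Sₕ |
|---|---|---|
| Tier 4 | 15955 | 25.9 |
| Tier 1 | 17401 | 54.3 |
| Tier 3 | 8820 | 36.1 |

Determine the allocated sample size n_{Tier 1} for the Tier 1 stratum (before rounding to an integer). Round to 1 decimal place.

Neyman allocation: nₕ = n·NₕSₕ / Σⱼ NⱼSⱼ.
Σ NⱼSⱼ = 15955·25.9 + 17401·54.3 + 8820·36.1 = 1.6765108 × 10^6.
n_{Tier 1} = 1674·17401·54.3 / (1.6765108 × 10^6) = 943.5.

943.5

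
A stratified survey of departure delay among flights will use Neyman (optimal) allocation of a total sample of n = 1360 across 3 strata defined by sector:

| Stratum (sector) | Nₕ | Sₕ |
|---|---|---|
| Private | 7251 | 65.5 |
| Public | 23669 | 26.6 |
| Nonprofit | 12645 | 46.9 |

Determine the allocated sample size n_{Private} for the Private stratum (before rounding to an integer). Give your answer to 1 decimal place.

Neyman allocation: nₕ = n·NₕSₕ / Σⱼ NⱼSⱼ.
Σ NⱼSⱼ = 7251·65.5 + 23669·26.6 + 12645·46.9 = 1.6975864 × 10^6.
n_{Private} = 1360·7251·65.5 / (1.6975864 × 10^6) = 380.5.

380.5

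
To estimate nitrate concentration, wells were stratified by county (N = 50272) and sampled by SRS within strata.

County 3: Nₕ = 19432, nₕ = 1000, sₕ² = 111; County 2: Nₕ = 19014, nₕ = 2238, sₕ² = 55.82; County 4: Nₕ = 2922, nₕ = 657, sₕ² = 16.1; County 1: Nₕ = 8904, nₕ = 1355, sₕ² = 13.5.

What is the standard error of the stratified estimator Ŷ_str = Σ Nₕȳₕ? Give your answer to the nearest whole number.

Var(Ŷ_str) = Σₕ Nₕ²(1 − fₕ)sₕ²/nₕ.
County 3: 19432²·(1 − 1000/19432)·111/1000 = 3.9756939 × 10^7.
County 2: 19014²·(1 − 2238/19014)·55.82/2238 = 7.9559429 × 10^6.
County 4: 2922²·(1 − 657/2922)·16.1/657 = 162184.34.
County 1: 8904²·(1 − 1355/8904)·13.5/1355 = 669682.65.
Sum = 4.8544749 × 10^7.
SE = √(4.8544749 × 10^7) = 6967.

6967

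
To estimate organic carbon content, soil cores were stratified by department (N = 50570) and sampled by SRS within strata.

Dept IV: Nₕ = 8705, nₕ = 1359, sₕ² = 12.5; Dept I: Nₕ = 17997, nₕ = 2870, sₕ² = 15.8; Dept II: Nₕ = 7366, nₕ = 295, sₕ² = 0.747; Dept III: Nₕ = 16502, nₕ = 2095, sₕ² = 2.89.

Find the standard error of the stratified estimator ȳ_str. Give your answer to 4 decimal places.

0.0316

Var(ȳ_str) = Σₕ Wₕ²(1 − fₕ)sₕ²/nₕ with Wₕ = Nₕ/N, N = 50570.
Dept IV: Wₕ = 0.17213763; term = 0.17213763²·(1 − 0.15611717)·12.5/1359 = 2.2999815 × 10^-4.
Dept I: Wₕ = 0.35588293; term = 0.35588293²·(1 − 0.15947102)·15.8/2870 = 5.8606017 × 10^-4.
Dept II: Wₕ = 0.14565948; term = 0.14565948²·(1 − 0.04004887)·0.747/295 = 5.1573337 × 10^-5.
Dept III: Wₕ = 0.32631995; term = 0.32631995²·(1 − 0.12695431)·2.89/2095 = 1.2824429 × 10^-4.
Sum = 9.9587595 × 10^-4.
SE = √(9.9587595 × 10^-4) = 0.0316.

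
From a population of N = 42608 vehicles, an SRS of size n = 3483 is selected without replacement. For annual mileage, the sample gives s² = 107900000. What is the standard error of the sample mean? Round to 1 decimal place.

Under SRS without replacement, Var(ȳ) = (1 − f)·s²/n with f = n/N = 3483/42608 = 0.08174521.
Var(ȳ) = (1 − 0.08174521)·107900000/3483 = 0.91825479·30979.041 = 28446.653.
SE(ȳ) = √(28446.653) = 168.7.

168.7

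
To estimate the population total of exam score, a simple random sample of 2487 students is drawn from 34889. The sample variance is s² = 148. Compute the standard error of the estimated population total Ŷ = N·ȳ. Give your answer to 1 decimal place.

8202.1

Var(Ŷ) = N²·Var(ȳ) = N²·(1 − n/N)·s²/n.
f = 2487/34889 = 0.07128321; Var(ȳ) = 0.92871679·148/2487 = 0.055267424.
Var(Ŷ) = 34889² · 0.055267424 = 6.7273847 × 10^7.
SE(Ŷ) = √(6.7273847 × 10^7) = 8202.1.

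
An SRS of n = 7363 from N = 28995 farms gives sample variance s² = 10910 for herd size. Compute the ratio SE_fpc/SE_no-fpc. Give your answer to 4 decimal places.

0.8637

f = n/N = 7363/28995 = 0.25394033.
SE_no-fpc = √(s²/n) = 1.2172646; SE_fpc = √((1−f)s²/n) = 1.0514092.
Ratio = √(1−f) = 0.86374745.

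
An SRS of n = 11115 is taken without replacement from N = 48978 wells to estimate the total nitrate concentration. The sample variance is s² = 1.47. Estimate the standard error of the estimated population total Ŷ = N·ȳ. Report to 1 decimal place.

495.2

Var(Ŷ) = N²·Var(ȳ) = N²·(1 − n/N)·s²/n.
f = 11115/48978 = 0.22693863; Var(ȳ) = 0.77306137·1.47/11115 = 1.0224024 × 10^-4.
Var(Ŷ) = 48978² · (1.0224024 × 10^-4) = 245258.44.
SE(Ŷ) = √(245258.44) = 495.2.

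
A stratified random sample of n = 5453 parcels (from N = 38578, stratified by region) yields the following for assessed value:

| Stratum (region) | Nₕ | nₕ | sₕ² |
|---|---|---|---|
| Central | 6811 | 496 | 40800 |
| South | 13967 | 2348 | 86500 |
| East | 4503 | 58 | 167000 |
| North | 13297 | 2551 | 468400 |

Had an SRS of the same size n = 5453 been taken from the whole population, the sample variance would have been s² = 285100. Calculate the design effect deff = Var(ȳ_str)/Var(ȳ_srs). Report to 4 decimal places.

Var(ȳ_str) = Σ Wₕ²(1−fₕ)sₕ²/nₕ with Wₕ = Nₕ/38578:
  Central: (6811/38578)²·(1−496/6811)·40800/496 = 2.3772962
  South: (13967/38578)²·(1−2348/13967)·86500/2348 = 4.01708
  East: (4503/38578)²·(1−58/4503)·167000/58 = 38.724228
  North: (13297/38578)²·(1−2551/13297)·468400/2551 = 17.628993
  → Var(ȳ_str) = 62.747597.
Var(ȳ_srs) = (1 − 5453/38578)·285100/5453 = 44.892924.
deff = 62.747597 / 44.892924 = 1.3977.

1.3977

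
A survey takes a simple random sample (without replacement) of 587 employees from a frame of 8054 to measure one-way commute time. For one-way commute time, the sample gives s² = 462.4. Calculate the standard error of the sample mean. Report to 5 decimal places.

0.85459

Under SRS without replacement, Var(ȳ) = (1 − f)·s²/n with f = n/N = 587/8054 = 0.07288304.
Var(ȳ) = (1 − 0.07288304)·462.4/587 = 0.92711696·0.78773424 = 0.73032178.
SE(ȳ) = √(0.73032178) = 0.85459.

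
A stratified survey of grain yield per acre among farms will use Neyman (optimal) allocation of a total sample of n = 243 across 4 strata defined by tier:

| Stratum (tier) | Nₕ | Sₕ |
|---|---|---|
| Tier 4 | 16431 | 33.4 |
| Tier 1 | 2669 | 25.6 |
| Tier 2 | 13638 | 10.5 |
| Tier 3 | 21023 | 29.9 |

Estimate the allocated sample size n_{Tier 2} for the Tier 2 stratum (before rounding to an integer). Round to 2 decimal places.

Neyman allocation: nₕ = n·NₕSₕ / Σⱼ NⱼSⱼ.
Σ NⱼSⱼ = 16431·33.4 + 2669·25.6 + 13638·10.5 + 21023·29.9 = 1.3889085 × 10^6.
n_{Tier 2} = 243·13638·10.5 / (1.3889085 × 10^6) = 25.05.

25.05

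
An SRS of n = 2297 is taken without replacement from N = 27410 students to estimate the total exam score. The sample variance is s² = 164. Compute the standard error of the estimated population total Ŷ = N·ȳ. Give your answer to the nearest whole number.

7010

Var(Ŷ) = N²·Var(ȳ) = N²·(1 − n/N)·s²/n.
f = 2297/27410 = 0.08380153; Var(ȳ) = 0.91619847·164/2297 = 0.065414257.
Var(Ŷ) = 27410² · 0.065414257 = 4.9146261 × 10^7.
SE(Ŷ) = √(4.9146261 × 10^7) = 7010.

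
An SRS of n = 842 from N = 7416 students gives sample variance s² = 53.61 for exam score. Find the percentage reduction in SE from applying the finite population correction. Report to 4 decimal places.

5.8479

f = n/N = 842/7416 = 0.11353830.
SE_no-fpc = √(s²/n) = 0.25232882; SE_fpc = √((1−f)s²/n) = 0.23757287.
Ratio = √(1−f) = 0.94152095. Reduction = 100·(1 − 0.94152095) = 5.8479%.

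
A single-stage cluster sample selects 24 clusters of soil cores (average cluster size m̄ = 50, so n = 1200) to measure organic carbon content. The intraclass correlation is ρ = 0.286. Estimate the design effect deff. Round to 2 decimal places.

15.01

deff = 1 + (50 − 1)·0.286 = 1 + 14.014 = 15.014.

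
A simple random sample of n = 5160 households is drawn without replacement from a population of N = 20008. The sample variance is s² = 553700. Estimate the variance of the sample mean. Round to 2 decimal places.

Under SRS without replacement, Var(ȳ) = (1 − f)·s²/n with f = n/N = 5160/20008 = 0.25789684.
Var(ȳ) = (1 − 0.25789684)·553700/5160 = 0.74210316·107.3062 = 79.632271.

79.63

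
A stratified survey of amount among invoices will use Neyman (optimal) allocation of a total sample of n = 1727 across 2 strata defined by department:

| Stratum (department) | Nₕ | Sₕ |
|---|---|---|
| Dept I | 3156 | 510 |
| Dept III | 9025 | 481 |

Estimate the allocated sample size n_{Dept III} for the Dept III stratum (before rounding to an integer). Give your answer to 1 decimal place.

Neyman allocation: nₕ = n·NₕSₕ / Σⱼ NⱼSⱼ.
Σ NⱼSⱼ = 3156·510 + 9025·481 = 5.950585 × 10^6.
n_{Dept III} = 1727·9025·481 / (5.950585 × 10^6) = 1259.9.

1259.9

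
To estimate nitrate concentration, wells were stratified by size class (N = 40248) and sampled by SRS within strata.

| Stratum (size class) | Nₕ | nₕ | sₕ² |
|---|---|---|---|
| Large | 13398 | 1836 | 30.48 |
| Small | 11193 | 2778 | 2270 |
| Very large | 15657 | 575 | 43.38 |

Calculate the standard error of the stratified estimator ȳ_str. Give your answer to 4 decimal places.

0.2451

Var(ȳ_str) = Σₕ Wₕ²(1 − fₕ)sₕ²/nₕ with Wₕ = Nₕ/N, N = 40248.
Large: Wₕ = 0.33288611; term = 0.33288611²·(1 − 0.13703538)·30.48/1836 = 0.0015875471.
Small: Wₕ = 0.27810078; term = 0.27810078²·(1 − 0.24819083)·2270/2778 = 0.047512254.
Very large: Wₕ = 0.38901312; term = 0.38901312²·(1 − 0.03672479)·43.38/575 = 0.010997667.
Sum = 0.060097468.
SE = √(0.060097468) = 0.2451.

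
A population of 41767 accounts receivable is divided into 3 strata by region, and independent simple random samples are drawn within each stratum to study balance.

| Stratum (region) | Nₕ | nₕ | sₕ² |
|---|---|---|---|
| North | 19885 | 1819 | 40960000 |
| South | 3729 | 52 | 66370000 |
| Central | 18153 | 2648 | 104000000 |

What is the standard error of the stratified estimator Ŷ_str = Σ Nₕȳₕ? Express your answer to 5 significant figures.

Var(Ŷ_str) = Σₕ Nₕ²(1 − fₕ)sₕ²/nₕ.
North: 19885²·(1 − 1819/19885)·40960000/1819 = 8.0893728 × 10^12.
South: 3729²·(1 − 52/3729)·66370000/52 = 1.7500662 × 10^13.
Central: 18153²·(1 − 2648/18153)·104000000/2648 = 1.1054409 × 10^13.
Sum = 3.6644444 × 10^13.
SE = √(3.6644444 × 10^13) = 6.0535 × 10^6.

6.0535 × 10^6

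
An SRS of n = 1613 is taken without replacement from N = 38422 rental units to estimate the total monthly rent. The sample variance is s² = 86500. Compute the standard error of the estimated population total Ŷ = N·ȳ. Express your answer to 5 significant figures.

Var(Ŷ) = N²·Var(ȳ) = N²·(1 − n/N)·s²/n.
f = 1613/38422 = 0.04198116; Var(ȳ) = 0.95801884·86500/1613 = 51.375468.
Var(Ŷ) = 38422² · 51.375468 = 7.5843039 × 10^10.
SE(Ŷ) = √(7.5843039 × 10^10) = 275400.

275400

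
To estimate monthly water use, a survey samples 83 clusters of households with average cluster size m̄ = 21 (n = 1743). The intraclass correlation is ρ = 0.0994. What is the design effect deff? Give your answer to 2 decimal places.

deff = 1 + (21 − 1)·0.0994 = 1 + 1.988 = 2.988.

2.99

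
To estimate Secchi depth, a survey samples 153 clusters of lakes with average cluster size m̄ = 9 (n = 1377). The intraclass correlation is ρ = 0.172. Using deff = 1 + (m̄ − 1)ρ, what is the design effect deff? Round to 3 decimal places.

deff = 1 + (9 − 1)·0.172 = 1 + 1.376 = 2.376.

2.376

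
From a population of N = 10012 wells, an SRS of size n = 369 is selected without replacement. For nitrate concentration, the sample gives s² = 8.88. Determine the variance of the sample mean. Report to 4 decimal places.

Under SRS without replacement, Var(ȳ) = (1 − f)·s²/n with f = n/N = 369/10012 = 0.03685577.
Var(ȳ) = (1 − 0.03685577)·8.88/369 = 0.96314423·0.024065041 = 0.023178105.

0.0232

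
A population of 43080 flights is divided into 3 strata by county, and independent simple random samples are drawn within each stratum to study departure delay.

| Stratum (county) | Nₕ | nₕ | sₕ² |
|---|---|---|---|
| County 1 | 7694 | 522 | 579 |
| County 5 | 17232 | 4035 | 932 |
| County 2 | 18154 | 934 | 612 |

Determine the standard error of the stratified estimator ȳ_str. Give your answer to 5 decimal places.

0.41431

Var(ȳ_str) = Σₕ Wₕ²(1 − fₕ)sₕ²/nₕ with Wₕ = Nₕ/N, N = 43080.
County 1: Wₕ = 0.17859796; term = 0.17859796²·(1 − 0.06784507)·579/522 = 0.032979885.
County 5: Wₕ = 0.40000000; term = 0.40000000²·(1 − 0.23415738)·932/4035 = 0.028302962.
County 2: Wₕ = 0.42140204; term = 0.42140204²·(1 − 0.05144872)·612/934 = 0.11037193.
Sum = 0.17165478.
SE = √(0.17165478) = 0.41431.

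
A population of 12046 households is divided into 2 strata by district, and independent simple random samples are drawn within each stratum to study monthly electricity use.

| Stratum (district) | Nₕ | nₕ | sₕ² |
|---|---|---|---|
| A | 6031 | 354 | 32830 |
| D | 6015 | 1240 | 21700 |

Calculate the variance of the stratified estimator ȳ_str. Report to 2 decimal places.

Var(ȳ_str) = Σₕ Wₕ²(1 − fₕ)sₕ²/nₕ with Wₕ = Nₕ/N, N = 12046.
A: Wₕ = 0.50066412; term = 0.50066412²·(1 − 0.05869673)·32830/354 = 21.882157.
D: Wₕ = 0.49933588; term = 0.49933588²·(1 − 0.20615129)·21700/1240 = 3.463868.
Sum = 25.346025.

25.35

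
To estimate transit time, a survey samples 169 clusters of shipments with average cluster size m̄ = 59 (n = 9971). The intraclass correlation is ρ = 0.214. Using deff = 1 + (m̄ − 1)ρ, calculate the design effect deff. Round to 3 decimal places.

deff = 1 + (59 − 1)·0.214 = 1 + 12.412 = 13.412.

13.412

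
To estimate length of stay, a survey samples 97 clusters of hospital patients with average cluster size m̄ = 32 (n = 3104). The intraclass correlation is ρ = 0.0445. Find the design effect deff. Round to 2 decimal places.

2.38

deff = 1 + (32 − 1)·0.0445 = 1 + 1.3795 = 2.3795.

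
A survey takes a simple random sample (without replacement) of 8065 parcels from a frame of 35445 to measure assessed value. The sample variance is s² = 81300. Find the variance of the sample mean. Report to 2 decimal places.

Under SRS without replacement, Var(ȳ) = (1 − f)·s²/n with f = n/N = 8065/35445 = 0.22753562.
Var(ȳ) = (1 − 0.22753562)·81300/8065 = 0.77246438·10.080595 = 7.7869007.

7.79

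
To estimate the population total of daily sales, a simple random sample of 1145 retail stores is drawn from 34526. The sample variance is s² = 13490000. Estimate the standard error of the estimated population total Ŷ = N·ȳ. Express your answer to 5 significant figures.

Var(Ŷ) = N²·Var(ȳ) = N²·(1 − n/N)·s²/n.
f = 1145/34526 = 0.03316341; Var(ȳ) = 0.96683659·13490000/1145 = 11390.939.
Var(Ŷ) = 34526² · 11390.939 = 1.3578508 × 10^13.
SE(Ŷ) = √(1.3578508 × 10^13) = 3.6849 × 10^6.

3.6849 × 10^6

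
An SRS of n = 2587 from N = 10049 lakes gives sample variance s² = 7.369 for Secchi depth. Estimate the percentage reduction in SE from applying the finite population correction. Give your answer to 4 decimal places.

13.8280

f = n/N = 2587/10049 = 0.25743855.
SE_no-fpc = √(s²/n) = 0.053371089; SE_fpc = √((1−f)s²/n) = 0.045990938.
Ratio = √(1−f) = 0.86172005. Reduction = 100·(1 − 0.86172005) = 13.8280%.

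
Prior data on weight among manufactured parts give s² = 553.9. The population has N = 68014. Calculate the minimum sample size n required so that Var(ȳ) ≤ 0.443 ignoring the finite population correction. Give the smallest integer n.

Without fpc, n₀ = s²/D = 553.9/0.443 = 1250.3386.
Rounding up, n = 1251.

1251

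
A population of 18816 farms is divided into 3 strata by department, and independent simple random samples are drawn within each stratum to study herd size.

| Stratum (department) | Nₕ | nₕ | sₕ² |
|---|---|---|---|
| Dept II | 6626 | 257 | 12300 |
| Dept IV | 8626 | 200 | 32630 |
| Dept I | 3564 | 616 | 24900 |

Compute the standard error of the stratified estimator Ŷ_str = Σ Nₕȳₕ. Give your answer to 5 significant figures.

Var(Ŷ_str) = Σₕ Nₕ²(1 − fₕ)sₕ²/nₕ.
Dept II: 6626²·(1 − 257/6626)·12300/257 = 2.0197363 × 10^9.
Dept IV: 8626²·(1 − 200/8626)·32630/200 = 1.1858179 × 10^10.
Dept I: 3564²·(1 − 616/3564)·24900/616 = 4.2470151 × 10^8.
Sum = 1.4302617 × 10^10.
SE = √(1.4302617 × 10^10) = 119590.

119590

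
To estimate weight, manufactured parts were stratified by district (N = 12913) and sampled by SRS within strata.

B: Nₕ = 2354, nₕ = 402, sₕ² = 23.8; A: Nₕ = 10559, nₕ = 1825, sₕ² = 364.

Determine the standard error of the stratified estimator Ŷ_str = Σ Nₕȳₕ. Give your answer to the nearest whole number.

Var(Ŷ_str) = Σₕ Nₕ²(1 − fₕ)sₕ²/nₕ.
B: 2354²·(1 − 402/2354)·23.8/402 = 272042.76.
A: 10559²·(1 − 1825/10559)·364/1825 = 1.8393928 × 10^7.
Sum = 1.8665971 × 10^7.
SE = √(1.8665971 × 10^7) = 4320.

4320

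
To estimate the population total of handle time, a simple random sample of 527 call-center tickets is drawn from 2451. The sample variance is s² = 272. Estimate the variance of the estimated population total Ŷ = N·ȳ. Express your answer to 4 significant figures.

Var(Ŷ) = N²·Var(ȳ) = N²·(1 − n/N)·s²/n.
f = 527/2451 = 0.21501428; Var(ȳ) = 0.78498572·272/527 = 0.40515392.
Var(Ŷ) = 2451² · 0.40515392 = 2.4339221 × 10^6.

2.434 × 10^6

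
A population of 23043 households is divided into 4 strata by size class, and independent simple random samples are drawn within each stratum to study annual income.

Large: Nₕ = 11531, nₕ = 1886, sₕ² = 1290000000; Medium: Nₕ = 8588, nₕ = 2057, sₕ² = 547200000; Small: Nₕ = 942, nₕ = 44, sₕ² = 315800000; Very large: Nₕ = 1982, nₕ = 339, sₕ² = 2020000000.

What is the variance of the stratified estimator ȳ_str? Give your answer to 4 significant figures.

Var(ȳ_str) = Σₕ Wₕ²(1 − fₕ)sₕ²/nₕ with Wₕ = Nₕ/N, N = 23043.
Large: Wₕ = 0.50041227; term = 0.50041227²·(1 − 0.16355910)·1290000000/1886 = 143264.7.
Medium: Wₕ = 0.37269453; term = 0.37269453²·(1 − 0.23952026)·547200000/2057 = 28099.945.
Small: Wₕ = 0.04088009; term = 0.04088009²·(1 − 0.04670913)·315800000/44 = 11434.275.
Very large: Wₕ = 0.08601311; term = 0.08601311²·(1 − 0.17103935)·2020000000/339 = 36543.896.
Sum = 219342.82.

219300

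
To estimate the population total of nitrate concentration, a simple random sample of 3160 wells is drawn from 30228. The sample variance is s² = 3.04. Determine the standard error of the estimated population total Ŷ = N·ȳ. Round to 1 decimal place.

Var(Ŷ) = N²·Var(ȳ) = N²·(1 − n/N)·s²/n.
f = 3160/30228 = 0.10453884; Var(ȳ) = 0.89546116·3.04/3160 = 8.6145631 × 10^-4.
Var(Ŷ) = 30228² · (8.6145631 × 10^-4) = 787140.18.
SE(Ŷ) = √(787140.18) = 887.2.

887.2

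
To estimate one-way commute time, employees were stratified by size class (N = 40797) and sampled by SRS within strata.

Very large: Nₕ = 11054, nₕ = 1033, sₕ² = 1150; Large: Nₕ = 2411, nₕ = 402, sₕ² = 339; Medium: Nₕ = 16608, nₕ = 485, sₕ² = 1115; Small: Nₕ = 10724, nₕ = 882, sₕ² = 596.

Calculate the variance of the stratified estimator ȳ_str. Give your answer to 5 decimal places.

0.48926

Var(ȳ_str) = Σₕ Wₕ²(1 − fₕ)sₕ²/nₕ with Wₕ = Nₕ/N, N = 40797.
Very large: Wₕ = 0.27095130; term = 0.27095130²·(1 − 0.09345033)·1150/1033 = 0.074092045.
Large: Wₕ = 0.05909748; term = 0.05909748²·(1 − 0.16673579)·339/402 = 0.0024541118.
Medium: Wₕ = 0.40708876; term = 0.40708876²·(1 − 0.02920279)·1115/485 = 0.36986213.
Small: Wₕ = 0.26286247; term = 0.26286247²·(1 − 0.08224543)·596/882 = 0.042851042.
Sum = 0.48925933.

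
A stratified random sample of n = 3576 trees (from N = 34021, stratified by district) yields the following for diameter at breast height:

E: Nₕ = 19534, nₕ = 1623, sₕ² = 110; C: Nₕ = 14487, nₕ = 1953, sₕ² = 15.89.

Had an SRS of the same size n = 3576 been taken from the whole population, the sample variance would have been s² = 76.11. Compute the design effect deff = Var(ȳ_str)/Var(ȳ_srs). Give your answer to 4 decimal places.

1.1427

Var(ȳ_str) = Σ Wₕ²(1−fₕ)sₕ²/nₕ with Wₕ = Nₕ/34021:
  E: (19534/34021)²·(1−1623/19534)·110/1623 = 0.020487597
  C: (14487/34021)²·(1−1953/14487)·15.89/1953 = 0.001276426
  → Var(ȳ_str) = 0.021764023.
Var(ȳ_srs) = (1 − 3576/34021)·76.11/3576 = 0.019046409.
deff = 0.021764023 / 0.019046409 = 1.1427.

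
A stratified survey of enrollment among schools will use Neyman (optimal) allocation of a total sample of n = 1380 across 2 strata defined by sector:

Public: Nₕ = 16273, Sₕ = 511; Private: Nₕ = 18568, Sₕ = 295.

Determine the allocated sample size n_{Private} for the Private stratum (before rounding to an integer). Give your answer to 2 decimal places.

Neyman allocation: nₕ = n·NₕSₕ / Σⱼ NⱼSⱼ.
Σ NⱼSⱼ = 16273·511 + 18568·295 = 1.3793063 × 10^7.
n_{Private} = 1380·18568·295 / (1.3793063 × 10^7) = 548.03.

548.03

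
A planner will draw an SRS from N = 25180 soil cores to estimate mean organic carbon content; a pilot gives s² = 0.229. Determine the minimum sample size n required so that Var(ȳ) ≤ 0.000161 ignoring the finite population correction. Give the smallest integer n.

1423

Without fpc, n₀ = s²/D = 0.229/0.000161 = 1422.3602.
Rounding up, n = 1423.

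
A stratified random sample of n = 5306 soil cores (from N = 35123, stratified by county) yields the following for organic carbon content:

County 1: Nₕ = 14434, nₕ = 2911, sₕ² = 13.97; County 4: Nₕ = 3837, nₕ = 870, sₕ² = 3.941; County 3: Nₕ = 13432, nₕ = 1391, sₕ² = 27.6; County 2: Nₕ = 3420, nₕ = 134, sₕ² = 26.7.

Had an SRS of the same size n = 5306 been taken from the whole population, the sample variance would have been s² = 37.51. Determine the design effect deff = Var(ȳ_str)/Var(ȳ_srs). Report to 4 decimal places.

0.8507

Var(ȳ_str) = Σ Wₕ²(1−fₕ)sₕ²/nₕ with Wₕ = Nₕ/35123:
  County 1: (14434/35123)²·(1−2911/14434)·13.97/2911 = 6.4702827 × 10^-4
  County 4: (3837/35123)²·(1−870/3837)·3.941/870 = 4.1803565 × 10^-5
  County 3: (13432/35123)²·(1−1391/13432)·27.6/1391 = 0.0026013691
  County 2: (3420/35123)²·(1−134/3420)·26.7/134 = 0.0018151684
  → Var(ȳ_str) = 0.0051053693.
Var(ȳ_srs) = (1 − 5306/35123)·37.51/5306 = 0.0060013943.
deff = 0.0051053693 / 0.0060013943 = 0.8507.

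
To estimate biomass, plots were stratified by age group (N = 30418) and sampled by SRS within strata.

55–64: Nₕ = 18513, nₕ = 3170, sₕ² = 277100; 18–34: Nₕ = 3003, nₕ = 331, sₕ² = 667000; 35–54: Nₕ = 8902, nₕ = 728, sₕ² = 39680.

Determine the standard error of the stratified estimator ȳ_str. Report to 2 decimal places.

6.97

Var(ȳ_str) = Σₕ Wₕ²(1 − fₕ)sₕ²/nₕ with Wₕ = Nₕ/N, N = 30418.
55–64: Wₕ = 0.60861990; term = 0.60861990²·(1 − 0.17123103)·277100/3170 = 26.835089.
18–34: Wₕ = 0.09872444; term = 0.09872444²·(1 − 0.11022311)·667000/331 = 17.475448.
35–54: Wₕ = 0.29265566; term = 0.29265566²·(1 − 0.08177938)·39680/728 = 4.2864839.
Sum = 48.597021.
SE = √(48.597021) = 6.97.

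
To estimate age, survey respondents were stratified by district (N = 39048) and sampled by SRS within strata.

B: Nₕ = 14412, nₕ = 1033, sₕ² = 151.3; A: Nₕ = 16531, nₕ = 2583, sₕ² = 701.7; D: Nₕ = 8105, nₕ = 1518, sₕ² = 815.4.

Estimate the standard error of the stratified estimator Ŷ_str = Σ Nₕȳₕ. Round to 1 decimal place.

Var(Ŷ_str) = Σₕ Nₕ²(1 − fₕ)sₕ²/nₕ.
B: 14412²·(1 − 1033/14412)·151.3/1033 = 2.8241419 × 10^7.
A: 16531²·(1 − 2583/16531)·701.7/2583 = 6.2638036 × 10^7.
D: 8105²·(1 − 1518/8105)·815.4/1518 = 2.867739 × 10^7.
Sum = 1.1955685 × 10^8.
SE = √(1.1955685 × 10^8) = 10934.2.

10934.2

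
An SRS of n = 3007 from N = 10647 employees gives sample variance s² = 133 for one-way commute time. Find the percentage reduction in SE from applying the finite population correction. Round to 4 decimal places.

f = n/N = 3007/10647 = 0.28242697.
SE_no-fpc = √(s²/n) = 0.2103096; SE_fpc = √((1−f)s²/n) = 0.1781526.
Ratio = √(1−f) = 0.84709682. Reduction = 100·(1 − 0.84709682) = 15.2903%.

15.2903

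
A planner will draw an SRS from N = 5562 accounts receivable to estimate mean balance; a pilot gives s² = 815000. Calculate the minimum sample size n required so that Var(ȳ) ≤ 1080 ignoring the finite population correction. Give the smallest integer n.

Without fpc, n₀ = s²/D = 815000/1080 = 754.6296.
Rounding up, n = 755.

755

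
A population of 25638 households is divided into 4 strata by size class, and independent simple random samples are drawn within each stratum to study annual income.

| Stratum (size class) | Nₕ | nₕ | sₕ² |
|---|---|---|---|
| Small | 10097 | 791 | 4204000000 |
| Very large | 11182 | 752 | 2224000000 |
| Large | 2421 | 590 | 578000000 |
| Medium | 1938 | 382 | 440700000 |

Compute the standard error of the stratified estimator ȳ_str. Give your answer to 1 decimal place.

1138.6

Var(ȳ_str) = Σₕ Wₕ²(1 − fₕ)sₕ²/nₕ with Wₕ = Nₕ/N, N = 25638.
Small: Wₕ = 0.39382947; term = 0.39382947²·(1 − 0.07834010)·4204000000/791 = 759754.61.
Very large: Wₕ = 0.43614947; term = 0.43614947²·(1 − 0.06725094)·2224000000/752 = 524750.01.
Large: Wₕ = 0.09443014; term = 0.09443014²·(1 − 0.24370095)·578000000/590 = 6606.7926.
Medium: Wₕ = 0.07559092; term = 0.07559092²·(1 − 0.19711042)·440700000/382 = 5292.6694.
Sum = 1.2964041 × 10^6.
SE = √(1.2964041 × 10^6) = 1138.6.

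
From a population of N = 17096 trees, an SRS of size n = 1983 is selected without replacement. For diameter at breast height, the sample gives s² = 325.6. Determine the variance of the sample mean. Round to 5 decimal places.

Under SRS without replacement, Var(ȳ) = (1 − f)·s²/n with f = n/N = 1983/17096 = 0.11599204.
Var(ȳ) = (1 − 0.11599204)·325.6/1983 = 0.88400796·0.16419566 = 0.14515027.

0.14515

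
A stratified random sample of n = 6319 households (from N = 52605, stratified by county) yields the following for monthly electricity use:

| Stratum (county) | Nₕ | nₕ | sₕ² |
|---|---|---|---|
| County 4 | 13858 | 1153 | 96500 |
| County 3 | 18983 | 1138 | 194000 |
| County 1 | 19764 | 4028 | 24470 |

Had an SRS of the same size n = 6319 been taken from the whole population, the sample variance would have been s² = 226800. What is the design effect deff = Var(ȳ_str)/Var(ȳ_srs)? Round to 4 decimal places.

Var(ȳ_str) = Σ Wₕ²(1−fₕ)sₕ²/nₕ with Wₕ = Nₕ/52605:
  County 4: (13858/52605)²·(1−1153/13858)·96500/1153 = 5.3249947
  County 3: (18983/52605)²·(1−1138/18983)·194000/1138 = 20.868288
  County 1: (19764/52605)²·(1−4028/19764)·24470/4028 = 0.68274676
  → Var(ȳ_str) = 26.876029.
Var(ȳ_srs) = (1 − 6319/52605)·226800/6319 = 31.580378.
deff = 26.876029 / 31.580378 = 0.8510.

0.8510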